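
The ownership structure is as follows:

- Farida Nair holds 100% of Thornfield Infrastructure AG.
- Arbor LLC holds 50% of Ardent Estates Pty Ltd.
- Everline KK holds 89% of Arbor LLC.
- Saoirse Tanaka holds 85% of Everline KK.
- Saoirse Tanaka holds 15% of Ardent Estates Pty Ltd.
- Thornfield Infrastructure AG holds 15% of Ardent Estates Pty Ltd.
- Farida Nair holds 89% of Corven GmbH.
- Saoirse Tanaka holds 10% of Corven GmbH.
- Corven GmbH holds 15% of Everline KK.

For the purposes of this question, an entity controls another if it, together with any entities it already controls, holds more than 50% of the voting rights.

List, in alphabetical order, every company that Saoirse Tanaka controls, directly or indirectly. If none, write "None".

Arbor LLC, Ardent Estates Pty Ltd, Everline KK

Saoirse holds 85% of Everline, so Saoirse controls Everline.
Everline holds 89% of Arbor, so Saoirse controls Arbor.
Arbor and Saoirse together hold 50% + 15% = 65% of Ardent, so Saoirse controls Ardent.
No other company's threshold is met.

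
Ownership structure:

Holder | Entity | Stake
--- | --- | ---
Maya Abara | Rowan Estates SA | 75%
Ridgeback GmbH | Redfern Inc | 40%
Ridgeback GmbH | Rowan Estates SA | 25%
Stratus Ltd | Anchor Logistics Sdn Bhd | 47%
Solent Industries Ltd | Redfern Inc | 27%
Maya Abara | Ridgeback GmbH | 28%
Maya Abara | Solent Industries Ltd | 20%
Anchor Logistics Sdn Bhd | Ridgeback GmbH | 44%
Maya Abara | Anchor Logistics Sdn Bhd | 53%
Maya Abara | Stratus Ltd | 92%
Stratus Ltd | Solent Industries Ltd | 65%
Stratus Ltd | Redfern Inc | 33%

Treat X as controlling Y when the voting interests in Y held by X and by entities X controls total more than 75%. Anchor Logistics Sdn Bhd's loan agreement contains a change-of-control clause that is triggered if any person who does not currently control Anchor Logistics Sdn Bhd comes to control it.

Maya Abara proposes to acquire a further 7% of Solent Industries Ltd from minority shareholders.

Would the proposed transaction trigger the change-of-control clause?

The purchase changes only Maya's holdings, so Maya is the only person who could newly come to control Anchor.
Maya holds 92% of Stratus, so Maya controls Stratus.
Maya and Stratus together hold 53% + 47% = 100% of Anchor, so Maya controls Anchor.
So Maya already controls Anchor before the transaction.
After the purchase, Maya's direct stake in Solent rises to 20% + 7% = 27%.
Maya controlled Anchor already, so this is not a new person acquiring control; every other person's position is unchanged or reduced.
No new person acquires control, so the clause is not triggered.

No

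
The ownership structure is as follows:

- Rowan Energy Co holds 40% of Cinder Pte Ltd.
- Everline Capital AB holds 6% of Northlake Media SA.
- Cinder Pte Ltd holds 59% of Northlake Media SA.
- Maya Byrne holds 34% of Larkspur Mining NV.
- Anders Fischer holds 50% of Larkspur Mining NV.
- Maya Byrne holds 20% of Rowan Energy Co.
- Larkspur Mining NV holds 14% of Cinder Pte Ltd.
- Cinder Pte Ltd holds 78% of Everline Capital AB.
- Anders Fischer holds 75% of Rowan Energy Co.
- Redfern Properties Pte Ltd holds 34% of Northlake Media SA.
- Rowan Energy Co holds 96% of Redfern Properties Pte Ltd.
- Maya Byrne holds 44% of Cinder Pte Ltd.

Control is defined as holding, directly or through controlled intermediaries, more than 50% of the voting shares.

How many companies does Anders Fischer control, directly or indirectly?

2

Anders holds 75% of Rowan, so Anders controls Rowan.
Rowan holds 96% of Redfern, so Anders controls Redfern.
No other company's threshold is met.
Anders controls 2 companies.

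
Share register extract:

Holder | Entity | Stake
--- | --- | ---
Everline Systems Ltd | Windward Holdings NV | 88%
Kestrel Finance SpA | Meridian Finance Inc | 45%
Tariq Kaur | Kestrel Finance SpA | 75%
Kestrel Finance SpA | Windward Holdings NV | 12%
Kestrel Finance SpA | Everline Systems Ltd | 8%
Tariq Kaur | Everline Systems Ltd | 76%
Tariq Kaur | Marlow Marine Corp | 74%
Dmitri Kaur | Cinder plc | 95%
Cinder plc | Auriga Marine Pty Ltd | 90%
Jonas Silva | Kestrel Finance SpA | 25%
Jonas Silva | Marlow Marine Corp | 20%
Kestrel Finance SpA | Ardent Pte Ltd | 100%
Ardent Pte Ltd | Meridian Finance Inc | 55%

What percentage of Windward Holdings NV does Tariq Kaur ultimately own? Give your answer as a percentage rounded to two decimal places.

Tariq reaches Windward along 3 paths.
Via Kestrel: 75% × 12% = 9%.
Via Kestrel → Everline: 75% × 8% × 88% = 5.28%.
Via Everline: 76% × 88% = 66.88%.
Total: 9% + 5.28% + 66.88% = 81.16%.

81.16%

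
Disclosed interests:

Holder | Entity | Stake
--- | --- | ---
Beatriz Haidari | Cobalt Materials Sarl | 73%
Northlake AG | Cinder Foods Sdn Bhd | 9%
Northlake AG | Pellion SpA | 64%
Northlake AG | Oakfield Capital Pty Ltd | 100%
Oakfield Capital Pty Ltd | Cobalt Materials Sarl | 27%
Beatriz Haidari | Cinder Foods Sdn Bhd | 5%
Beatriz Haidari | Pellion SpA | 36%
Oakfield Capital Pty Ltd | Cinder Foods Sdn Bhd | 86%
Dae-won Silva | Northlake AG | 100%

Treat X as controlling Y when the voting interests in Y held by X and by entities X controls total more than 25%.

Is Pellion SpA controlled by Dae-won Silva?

Yes

Dae-won holds 100% of Northlake, so Dae-won controls Northlake.
Northlake holds 64% of Pellion, so Dae-won controls Pellion.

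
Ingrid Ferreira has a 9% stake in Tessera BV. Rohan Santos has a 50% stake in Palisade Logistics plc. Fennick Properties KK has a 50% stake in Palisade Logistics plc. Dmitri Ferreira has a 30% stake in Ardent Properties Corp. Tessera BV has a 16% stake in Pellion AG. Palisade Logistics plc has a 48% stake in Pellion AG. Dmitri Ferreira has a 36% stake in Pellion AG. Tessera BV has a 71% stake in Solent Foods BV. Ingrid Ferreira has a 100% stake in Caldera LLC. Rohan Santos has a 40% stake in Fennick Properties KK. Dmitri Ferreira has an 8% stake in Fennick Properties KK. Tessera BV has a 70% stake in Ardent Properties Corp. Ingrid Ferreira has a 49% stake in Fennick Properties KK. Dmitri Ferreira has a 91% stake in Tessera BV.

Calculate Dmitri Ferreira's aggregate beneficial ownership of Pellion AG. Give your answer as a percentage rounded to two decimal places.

Dmitri reaches Pellion along 3 paths.
Via Fennick → Palisade: 8% × 50% × 48% = 1.92%.
Direct stake: 36% = 36%.
Via Tessera: 91% × 16% = 14.56%.
Total: 1.92% + 36% + 14.56% = 52.48%.

52.48%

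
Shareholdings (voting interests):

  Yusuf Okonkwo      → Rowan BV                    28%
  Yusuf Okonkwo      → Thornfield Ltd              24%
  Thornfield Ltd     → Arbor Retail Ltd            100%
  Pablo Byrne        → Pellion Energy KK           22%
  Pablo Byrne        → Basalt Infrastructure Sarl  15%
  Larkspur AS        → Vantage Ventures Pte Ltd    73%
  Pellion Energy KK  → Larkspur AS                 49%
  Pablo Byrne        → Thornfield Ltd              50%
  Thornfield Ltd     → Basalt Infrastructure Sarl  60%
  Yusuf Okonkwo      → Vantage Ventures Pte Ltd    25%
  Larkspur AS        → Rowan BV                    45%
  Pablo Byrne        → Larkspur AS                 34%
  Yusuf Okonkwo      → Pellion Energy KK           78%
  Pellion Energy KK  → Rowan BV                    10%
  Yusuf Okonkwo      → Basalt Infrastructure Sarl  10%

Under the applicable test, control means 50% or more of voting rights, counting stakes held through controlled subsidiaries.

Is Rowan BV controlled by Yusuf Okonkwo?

Yusuf holds 78% of Pellion, so Yusuf controls Pellion.
In Rowan, Yusuf's side holds only 28% + 10% = 38%, not ≥ 50%.
So Yusuf does not control Rowan.

No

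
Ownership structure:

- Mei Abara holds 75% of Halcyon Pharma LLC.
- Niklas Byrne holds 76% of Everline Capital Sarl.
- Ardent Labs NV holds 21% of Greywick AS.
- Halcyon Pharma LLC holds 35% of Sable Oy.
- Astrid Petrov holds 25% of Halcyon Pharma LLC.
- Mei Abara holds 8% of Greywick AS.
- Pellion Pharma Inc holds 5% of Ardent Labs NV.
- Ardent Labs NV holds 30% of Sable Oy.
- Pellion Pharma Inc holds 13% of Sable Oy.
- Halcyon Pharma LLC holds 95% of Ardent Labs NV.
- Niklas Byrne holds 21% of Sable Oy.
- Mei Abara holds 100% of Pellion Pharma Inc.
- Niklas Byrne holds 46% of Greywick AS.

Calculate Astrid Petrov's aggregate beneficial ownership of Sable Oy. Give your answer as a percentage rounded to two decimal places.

Astrid reaches Sable along 2 paths.
Via Halcyon → Ardent: 25% × 95% × 30% = 7.125%.
Via Halcyon: 25% × 35% = 8.75%.
Total: 7.125% + 8.75% = 15.875%.
Rounded: 15.88%.

15.88%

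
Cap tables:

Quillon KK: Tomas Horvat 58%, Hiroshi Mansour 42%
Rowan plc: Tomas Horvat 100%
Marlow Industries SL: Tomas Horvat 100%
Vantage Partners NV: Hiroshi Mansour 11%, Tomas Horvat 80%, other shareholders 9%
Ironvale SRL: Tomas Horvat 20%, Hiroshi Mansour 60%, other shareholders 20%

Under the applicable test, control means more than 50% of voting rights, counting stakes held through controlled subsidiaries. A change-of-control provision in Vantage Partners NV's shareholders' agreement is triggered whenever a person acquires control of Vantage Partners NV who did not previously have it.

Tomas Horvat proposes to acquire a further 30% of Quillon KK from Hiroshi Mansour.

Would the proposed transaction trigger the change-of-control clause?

The purchase adds only to Tomas's holdings (Hiroshi's stake shrinks), so Tomas is the only person who could newly come to control Vantage.
Tomas holds 80% of Vantage, so Tomas controls Vantage.
So Tomas already controls Vantage before the transaction.
After the purchase, Tomas's direct stake in Quillon rises to 58% + 30% = 88%, and Hiroshi's stake falls to 12%.
Tomas controlled Vantage already, so this is not a new person acquiring control; every other person's position is unchanged or reduced.
No new person acquires control, so the clause is not triggered.

No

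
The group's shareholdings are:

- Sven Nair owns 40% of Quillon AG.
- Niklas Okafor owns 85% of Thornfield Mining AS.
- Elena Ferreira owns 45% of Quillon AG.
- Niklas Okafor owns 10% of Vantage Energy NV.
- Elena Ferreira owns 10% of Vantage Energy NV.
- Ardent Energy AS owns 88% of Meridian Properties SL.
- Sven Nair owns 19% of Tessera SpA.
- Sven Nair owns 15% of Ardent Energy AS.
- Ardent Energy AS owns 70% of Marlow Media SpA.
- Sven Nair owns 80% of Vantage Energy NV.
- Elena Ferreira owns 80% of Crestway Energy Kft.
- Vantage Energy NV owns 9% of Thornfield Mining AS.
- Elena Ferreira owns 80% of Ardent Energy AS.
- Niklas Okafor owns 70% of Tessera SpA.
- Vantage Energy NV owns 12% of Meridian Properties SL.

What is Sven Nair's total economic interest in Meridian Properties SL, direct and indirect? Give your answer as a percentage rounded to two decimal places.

22.80%

Sven reaches Meridian along 2 paths.
Via Ardent: 15% × 88% = 13.2%.
Via Vantage: 80% × 12% = 9.6%.
Total: 13.2% + 9.6% = 22.8%.
Rounded: 22.80%.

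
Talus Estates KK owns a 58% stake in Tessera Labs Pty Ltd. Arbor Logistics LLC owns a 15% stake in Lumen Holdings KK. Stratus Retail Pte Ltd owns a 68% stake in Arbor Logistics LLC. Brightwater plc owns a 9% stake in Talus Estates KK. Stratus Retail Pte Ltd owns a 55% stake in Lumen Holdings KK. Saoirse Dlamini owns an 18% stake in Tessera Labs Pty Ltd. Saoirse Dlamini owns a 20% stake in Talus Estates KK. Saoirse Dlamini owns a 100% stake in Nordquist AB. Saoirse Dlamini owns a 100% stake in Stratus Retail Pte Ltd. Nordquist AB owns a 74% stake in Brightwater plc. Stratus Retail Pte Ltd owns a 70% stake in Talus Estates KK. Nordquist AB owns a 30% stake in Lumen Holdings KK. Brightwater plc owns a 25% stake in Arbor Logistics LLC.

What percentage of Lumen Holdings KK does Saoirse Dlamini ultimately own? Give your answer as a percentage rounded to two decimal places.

Saoirse reaches Lumen along 4 paths.
Via Nordquist → Brightwater → Arbor: 100% × 74% × 25% × 15% = 2.775%.
Via Stratus → Arbor: 100% × 68% × 15% = 10.2%.
Via Nordquist: 100% × 30% = 30%.
Via Stratus: 100% × 55% = 55%.
Total: 2.775% + 10.2% + 30% + 55% = 97.975%.
Rounded: 97.98%.

97.98%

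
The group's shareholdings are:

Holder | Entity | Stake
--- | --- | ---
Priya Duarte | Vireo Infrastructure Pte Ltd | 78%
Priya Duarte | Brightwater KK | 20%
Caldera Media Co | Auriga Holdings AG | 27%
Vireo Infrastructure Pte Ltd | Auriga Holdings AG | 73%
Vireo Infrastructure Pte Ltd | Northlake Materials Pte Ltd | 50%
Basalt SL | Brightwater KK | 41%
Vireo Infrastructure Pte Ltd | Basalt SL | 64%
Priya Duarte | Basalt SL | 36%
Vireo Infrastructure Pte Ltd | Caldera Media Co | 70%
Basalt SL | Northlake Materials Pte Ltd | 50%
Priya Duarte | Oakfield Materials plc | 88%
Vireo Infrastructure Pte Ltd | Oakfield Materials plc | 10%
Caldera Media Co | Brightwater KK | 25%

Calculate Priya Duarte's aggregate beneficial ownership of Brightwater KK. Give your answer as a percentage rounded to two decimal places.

Priya reaches Brightwater along 4 paths.
Via Vireo → Basalt: 78% × 64% × 41% = 20.4672%.
Via Basalt: 36% × 41% = 14.76%.
Via Vireo → Caldera: 78% × 70% × 25% = 13.65%.
Direct stake: 20% = 20%.
Total: 20.4672% + 14.76% + 13.65% + 20% = 68.8772%.
Rounded: 68.88%.

68.88%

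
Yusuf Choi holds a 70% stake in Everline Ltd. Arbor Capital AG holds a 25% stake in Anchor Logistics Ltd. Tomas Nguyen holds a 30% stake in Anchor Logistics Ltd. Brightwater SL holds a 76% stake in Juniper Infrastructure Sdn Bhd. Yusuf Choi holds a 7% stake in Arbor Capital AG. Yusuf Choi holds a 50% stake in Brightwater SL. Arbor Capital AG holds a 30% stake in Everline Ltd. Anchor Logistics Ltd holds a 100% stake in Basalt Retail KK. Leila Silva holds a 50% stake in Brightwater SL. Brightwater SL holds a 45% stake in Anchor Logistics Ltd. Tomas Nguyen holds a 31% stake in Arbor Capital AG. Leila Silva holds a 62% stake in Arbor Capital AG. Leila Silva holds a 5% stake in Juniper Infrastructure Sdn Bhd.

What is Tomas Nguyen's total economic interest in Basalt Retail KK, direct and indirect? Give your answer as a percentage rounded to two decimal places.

Tomas reaches Basalt along 2 paths.
Via Arbor → Anchor: 31% × 25% × 100% = 7.75%.
Via Anchor: 30% × 100% = 30%.
Total: 7.75% + 30% = 37.75%.

37.75%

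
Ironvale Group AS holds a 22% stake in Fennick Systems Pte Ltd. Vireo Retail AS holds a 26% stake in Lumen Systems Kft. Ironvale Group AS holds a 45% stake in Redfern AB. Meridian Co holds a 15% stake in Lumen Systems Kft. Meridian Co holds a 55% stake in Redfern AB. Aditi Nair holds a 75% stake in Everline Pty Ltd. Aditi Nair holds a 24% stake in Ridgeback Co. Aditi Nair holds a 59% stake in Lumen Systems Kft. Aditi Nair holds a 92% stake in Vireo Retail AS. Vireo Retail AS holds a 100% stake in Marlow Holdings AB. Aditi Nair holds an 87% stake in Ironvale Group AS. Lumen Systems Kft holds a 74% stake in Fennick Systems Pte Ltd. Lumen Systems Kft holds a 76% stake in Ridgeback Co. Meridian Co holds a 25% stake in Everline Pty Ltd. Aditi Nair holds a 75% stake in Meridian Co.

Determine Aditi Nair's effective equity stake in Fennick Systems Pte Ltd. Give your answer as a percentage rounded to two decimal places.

Aditi reaches Fennick along 4 paths.
Via Ironvale: 87% × 22% = 19.14%.
Via Lumen: 59% × 74% = 43.66%.
Via Vireo → Lumen: 92% × 26% × 74% = 17.7008%.
Via Meridian → Lumen: 75% × 15% × 74% = 8.325%.
Total: 19.14% + 43.66% + 17.7008% + 8.325% = 88.8258%.
Rounded: 88.83%.

88.83%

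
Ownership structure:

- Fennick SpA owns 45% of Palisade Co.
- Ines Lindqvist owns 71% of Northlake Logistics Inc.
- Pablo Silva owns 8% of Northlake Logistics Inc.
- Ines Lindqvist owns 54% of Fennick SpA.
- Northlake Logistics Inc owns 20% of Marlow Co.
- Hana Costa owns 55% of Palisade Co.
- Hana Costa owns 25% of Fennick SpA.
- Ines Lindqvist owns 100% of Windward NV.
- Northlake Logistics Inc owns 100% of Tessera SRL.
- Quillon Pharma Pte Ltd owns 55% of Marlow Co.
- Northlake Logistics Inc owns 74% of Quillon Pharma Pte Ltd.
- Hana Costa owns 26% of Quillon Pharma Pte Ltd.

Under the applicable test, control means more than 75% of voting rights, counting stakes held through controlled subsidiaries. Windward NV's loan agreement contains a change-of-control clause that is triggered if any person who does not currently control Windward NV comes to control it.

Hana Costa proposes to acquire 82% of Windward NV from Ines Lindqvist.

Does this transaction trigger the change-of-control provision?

The purchase adds only to Hana's holdings (Ines's stake shrinks), so Hana is the only person who could newly come to control Windward.
Hana's largest direct stake is 55% in Palisade, which does not meet the threshold, so Hana controls no company.
Neither Hana nor any entity Hana controls holds any voting interest in Windward.
So before the transaction, Hana does not control Windward.
After the purchase, Hana holds 82% of Windward directly, and Ines's stake falls to 18%.
Hana holds 82% of Windward, so Hana controls Windward.
Hana did not control Windward before and does after, so the clause is triggered.

Yes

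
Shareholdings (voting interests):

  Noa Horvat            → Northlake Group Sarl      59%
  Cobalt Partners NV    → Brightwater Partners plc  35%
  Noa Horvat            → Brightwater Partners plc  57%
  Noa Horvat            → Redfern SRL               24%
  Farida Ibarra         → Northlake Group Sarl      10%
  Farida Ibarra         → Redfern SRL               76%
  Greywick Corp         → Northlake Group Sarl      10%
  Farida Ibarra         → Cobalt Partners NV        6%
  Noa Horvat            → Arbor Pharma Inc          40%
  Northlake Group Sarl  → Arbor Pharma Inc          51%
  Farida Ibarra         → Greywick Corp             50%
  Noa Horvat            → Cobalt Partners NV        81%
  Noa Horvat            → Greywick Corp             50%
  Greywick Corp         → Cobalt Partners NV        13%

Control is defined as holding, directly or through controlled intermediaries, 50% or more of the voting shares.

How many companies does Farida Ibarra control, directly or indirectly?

Farida holds 50% of Greywick, so Farida controls Greywick.
Farida holds 76% of Redfern, so Farida controls Redfern.
No other company's threshold is met.
Farida controls 2 companies.

2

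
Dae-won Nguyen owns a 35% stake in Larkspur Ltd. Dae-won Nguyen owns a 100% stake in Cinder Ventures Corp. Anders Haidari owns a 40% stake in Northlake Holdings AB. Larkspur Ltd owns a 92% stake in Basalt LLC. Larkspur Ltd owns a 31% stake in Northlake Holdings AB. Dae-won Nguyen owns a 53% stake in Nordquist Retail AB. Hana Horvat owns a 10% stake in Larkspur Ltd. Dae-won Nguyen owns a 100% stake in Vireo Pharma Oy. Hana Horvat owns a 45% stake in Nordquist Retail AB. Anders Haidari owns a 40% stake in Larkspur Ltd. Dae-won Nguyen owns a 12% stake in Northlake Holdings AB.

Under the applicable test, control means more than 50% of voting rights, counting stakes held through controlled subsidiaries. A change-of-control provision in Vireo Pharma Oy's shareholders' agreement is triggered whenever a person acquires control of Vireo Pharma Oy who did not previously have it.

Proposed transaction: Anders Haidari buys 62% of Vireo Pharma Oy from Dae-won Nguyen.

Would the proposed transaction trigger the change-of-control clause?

Yes

The purchase adds only to Anders's holdings (Dae-won's stake shrinks), so Anders is the only person who could newly come to control Vireo.
Anders's largest direct stake is 40% in Larkspur, which does not meet the threshold, so Anders controls no company.
Neither Anders nor any entity Anders controls holds any voting interest in Vireo.
So before the transaction, Anders does not control Vireo.
After the purchase, Anders holds 62% of Vireo directly, and Dae-won's stake falls to 38%.
Anders holds 62% of Vireo, so Anders controls Vireo.
Anders did not control Vireo before and does after, so the clause is triggered.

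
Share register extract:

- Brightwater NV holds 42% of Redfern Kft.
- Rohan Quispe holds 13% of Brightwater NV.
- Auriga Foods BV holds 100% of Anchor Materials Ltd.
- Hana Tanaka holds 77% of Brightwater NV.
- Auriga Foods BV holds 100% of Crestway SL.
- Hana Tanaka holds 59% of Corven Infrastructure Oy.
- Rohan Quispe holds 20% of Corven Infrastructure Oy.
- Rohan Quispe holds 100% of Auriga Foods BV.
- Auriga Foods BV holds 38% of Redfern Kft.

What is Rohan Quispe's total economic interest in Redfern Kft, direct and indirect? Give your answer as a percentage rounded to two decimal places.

Rohan reaches Redfern along 2 paths.
Via Brightwater: 13% × 42% = 5.46%.
Via Auriga: 100% × 38% = 38%.
Total: 5.46% + 38% = 43.46%.

43.46%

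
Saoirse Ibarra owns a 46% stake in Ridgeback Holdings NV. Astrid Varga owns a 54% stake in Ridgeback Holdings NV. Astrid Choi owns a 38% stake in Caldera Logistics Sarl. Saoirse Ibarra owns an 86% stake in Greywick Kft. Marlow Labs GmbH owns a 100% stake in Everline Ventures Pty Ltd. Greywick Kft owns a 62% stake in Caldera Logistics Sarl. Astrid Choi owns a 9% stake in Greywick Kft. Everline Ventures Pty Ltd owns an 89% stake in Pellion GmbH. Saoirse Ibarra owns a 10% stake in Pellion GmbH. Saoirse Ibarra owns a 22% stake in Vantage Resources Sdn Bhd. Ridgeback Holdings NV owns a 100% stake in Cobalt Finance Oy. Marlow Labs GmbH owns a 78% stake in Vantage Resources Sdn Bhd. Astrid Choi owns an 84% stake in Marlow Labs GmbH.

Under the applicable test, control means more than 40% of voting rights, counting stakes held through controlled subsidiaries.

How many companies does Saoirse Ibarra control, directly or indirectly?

Saoirse holds 86% of Greywick, so Saoirse controls Greywick.
Saoirse holds 46% of Ridgeback, so Saoirse controls Ridgeback.
Greywick holds 62% of Caldera, so Saoirse controls Caldera.
Ridgeback holds 100% of Cobalt, so Saoirse controls Cobalt.
No other company's threshold is met.
Saoirse controls 4 companies.

4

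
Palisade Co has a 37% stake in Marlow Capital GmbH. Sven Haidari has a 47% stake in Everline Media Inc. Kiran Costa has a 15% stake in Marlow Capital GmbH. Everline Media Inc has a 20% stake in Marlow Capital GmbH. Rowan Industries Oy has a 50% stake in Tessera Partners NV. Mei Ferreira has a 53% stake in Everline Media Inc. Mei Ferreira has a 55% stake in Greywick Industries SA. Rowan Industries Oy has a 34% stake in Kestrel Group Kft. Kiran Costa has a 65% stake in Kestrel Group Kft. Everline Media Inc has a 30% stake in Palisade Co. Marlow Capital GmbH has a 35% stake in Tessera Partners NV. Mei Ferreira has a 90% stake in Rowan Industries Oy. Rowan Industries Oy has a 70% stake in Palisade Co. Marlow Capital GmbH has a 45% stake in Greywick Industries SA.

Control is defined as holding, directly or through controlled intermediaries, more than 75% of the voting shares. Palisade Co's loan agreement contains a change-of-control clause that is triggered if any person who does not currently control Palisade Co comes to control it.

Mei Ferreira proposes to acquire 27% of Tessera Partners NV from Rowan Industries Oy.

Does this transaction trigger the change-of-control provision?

The purchase adds only to Mei's holdings (Rowan's stake shrinks), so Mei is the only person who could newly come to control Palisade.
Mei holds 90% of Rowan, so Mei controls Rowan.
In Palisade, Mei's side holds only 70%, not > 75%.
So before the transaction, Mei does not control Palisade.
After the purchase, Mei holds 27% of Tessera directly, and Rowan's stake falls to 23%.
Mei's side now holds 23% + 27% = 50% of Tessera, not > 75%, so Mei still does not control Tessera.
After the transaction, Mei's side holds 70% of Palisade, not > 75%, so Mei still does not control Palisade.
No new person acquires control, so the clause is not triggered.

No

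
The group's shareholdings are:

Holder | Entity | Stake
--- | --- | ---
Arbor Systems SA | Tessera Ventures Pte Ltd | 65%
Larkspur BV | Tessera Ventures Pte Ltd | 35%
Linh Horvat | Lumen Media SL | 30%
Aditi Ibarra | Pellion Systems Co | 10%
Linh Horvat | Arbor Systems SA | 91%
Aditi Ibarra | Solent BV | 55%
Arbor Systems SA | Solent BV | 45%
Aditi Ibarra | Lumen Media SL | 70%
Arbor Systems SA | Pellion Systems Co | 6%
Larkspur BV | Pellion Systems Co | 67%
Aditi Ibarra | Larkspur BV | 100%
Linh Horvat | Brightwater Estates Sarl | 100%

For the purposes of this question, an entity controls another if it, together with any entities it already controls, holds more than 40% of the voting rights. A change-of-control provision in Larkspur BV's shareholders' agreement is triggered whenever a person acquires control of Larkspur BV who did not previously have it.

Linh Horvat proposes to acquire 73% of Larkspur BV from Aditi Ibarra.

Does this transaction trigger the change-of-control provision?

Yes

The purchase adds only to Linh's holdings (Aditi's stake shrinks), so Linh is the only person who could newly come to control Larkspur.
Linh holds 100% of Brightwater, so Linh controls Brightwater.
Linh holds 91% of Arbor, so Linh controls Arbor.
Arbor holds 65% of Tessera, so Linh controls Tessera.
Arbor holds 45% of Solent, so Linh controls Solent.
Neither Linh nor any entity Linh controls holds any voting interest in Larkspur.
So before the transaction, Linh does not control Larkspur.
After the purchase, Linh holds 73% of Larkspur directly, and Aditi's stake falls to 27%.
Linh holds 73% of Larkspur, so Linh controls Larkspur.
Linh did not control Larkspur before and does after, so the clause is triggered.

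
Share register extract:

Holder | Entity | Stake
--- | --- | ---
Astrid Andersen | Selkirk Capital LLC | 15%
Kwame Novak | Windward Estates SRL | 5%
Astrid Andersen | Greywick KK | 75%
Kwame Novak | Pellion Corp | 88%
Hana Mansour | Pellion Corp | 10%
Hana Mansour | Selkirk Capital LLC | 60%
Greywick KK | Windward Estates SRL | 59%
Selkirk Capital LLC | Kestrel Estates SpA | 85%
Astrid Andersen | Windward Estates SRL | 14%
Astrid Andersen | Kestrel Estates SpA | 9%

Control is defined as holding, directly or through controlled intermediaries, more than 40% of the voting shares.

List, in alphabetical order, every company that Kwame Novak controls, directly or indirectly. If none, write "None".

Kwame holds 88% of Pellion, so Kwame controls Pellion.
No other company's threshold is met.

Pellion Corp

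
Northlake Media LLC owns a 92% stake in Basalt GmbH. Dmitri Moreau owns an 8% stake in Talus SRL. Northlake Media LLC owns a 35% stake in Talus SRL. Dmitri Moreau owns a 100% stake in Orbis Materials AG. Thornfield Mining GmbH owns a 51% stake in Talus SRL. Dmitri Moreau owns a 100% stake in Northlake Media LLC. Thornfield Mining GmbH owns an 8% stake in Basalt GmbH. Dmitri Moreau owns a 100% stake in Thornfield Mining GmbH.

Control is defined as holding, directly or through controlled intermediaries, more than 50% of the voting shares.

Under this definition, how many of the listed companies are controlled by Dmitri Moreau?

Dmitri holds 100% of Thornfield, so Dmitri controls Thornfield.
Dmitri holds 100% of Northlake, so Dmitri controls Northlake.
Northlake and Dmitri and Thornfield together hold 35% + 8% + 51% = 94% of Talus, so Dmitri controls Talus.
Northlake and Thornfield together hold 92% + 8% = 100% of Basalt, so Dmitri controls Basalt.
Dmitri holds 100% of Orbis, so Dmitri controls Orbis.
Dmitri controls 5 companies.

5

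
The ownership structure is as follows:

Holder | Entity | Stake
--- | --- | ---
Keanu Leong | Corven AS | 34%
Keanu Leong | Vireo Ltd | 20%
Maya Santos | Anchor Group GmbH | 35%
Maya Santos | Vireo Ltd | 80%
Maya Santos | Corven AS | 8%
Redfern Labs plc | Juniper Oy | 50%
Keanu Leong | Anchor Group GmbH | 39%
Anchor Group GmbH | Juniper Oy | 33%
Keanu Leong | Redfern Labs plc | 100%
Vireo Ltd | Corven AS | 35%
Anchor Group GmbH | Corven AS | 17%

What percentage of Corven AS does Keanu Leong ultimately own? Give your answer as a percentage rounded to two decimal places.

Keanu reaches Corven along 3 paths.
Via Vireo: 20% × 35% = 7%.
Direct stake: 34% = 34%.
Via Anchor: 39% × 17% = 6.63%.
Total: 7% + 34% + 6.63% = 47.63%.

47.63%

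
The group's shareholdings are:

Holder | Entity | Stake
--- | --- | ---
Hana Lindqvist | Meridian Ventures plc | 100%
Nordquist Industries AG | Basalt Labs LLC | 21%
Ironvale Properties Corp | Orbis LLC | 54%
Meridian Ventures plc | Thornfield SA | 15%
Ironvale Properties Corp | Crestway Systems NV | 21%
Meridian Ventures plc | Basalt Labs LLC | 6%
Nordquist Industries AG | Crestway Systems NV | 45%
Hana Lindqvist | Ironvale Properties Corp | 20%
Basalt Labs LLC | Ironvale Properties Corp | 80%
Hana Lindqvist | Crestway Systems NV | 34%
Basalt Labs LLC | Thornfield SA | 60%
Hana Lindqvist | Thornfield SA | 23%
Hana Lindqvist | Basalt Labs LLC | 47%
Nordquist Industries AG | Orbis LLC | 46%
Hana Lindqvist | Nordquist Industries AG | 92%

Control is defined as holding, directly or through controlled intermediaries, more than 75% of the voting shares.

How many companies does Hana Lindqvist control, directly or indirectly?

3

Hana holds 100% of Meridian, so Hana controls Meridian.
Hana holds 92% of Nordquist, so Hana controls Nordquist.
Hana and Nordquist together hold 34% + 45% = 79% of Crestway, so Hana controls Crestway.
No other company's threshold is met.
Hana controls 3 companies.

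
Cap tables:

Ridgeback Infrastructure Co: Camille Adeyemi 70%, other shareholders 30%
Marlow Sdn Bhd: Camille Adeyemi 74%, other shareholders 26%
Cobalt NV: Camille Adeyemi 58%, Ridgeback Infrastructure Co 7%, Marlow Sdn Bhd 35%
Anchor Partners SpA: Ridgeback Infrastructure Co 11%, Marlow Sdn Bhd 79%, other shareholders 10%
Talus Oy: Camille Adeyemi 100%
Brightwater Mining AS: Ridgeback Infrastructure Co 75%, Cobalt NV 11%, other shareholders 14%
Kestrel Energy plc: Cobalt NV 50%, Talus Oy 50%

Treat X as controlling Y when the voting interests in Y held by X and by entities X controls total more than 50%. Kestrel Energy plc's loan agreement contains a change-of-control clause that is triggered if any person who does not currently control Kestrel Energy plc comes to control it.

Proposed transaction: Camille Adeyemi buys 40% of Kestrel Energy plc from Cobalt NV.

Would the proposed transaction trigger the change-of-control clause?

No

The purchase adds only to Camille's holdings (Cobalt's stake shrinks), so Camille is the only person who could newly come to control Kestrel.
Camille holds 100% of Talus, so Camille controls Talus.
Camille holds 70% of Ridgeback, so Camille controls Ridgeback.
Camille holds 74% of Marlow, so Camille controls Marlow.
Camille and Ridgeback and Marlow together hold 58% + 7% + 35% = 100% of Cobalt, so Camille controls Cobalt.
Cobalt and Talus together hold 50% + 50% = 100% of Kestrel, so Camille controls Kestrel.
So Camille already controls Kestrel before the transaction.
After the purchase, Camille holds 40% of Kestrel directly, and Cobalt's stake falls to 10%.
Camille controlled Kestrel already, so this is not a new person acquiring control; every other person's position is unchanged or reduced.
No new person acquires control, so the clause is not triggered.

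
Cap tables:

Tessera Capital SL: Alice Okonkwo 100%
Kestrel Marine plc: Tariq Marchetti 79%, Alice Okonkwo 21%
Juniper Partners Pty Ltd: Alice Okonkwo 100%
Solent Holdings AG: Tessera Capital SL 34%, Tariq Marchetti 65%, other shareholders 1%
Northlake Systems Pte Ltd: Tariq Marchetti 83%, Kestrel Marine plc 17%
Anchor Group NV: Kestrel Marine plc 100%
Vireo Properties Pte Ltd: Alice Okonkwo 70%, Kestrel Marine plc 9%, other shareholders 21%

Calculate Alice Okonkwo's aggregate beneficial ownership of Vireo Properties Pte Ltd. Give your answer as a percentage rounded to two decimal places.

71.89%

Alice reaches Vireo along 2 paths.
Direct stake: 70% = 70%.
Via Kestrel: 21% × 9% = 1.89%.
Total: 70% + 1.89% = 71.89%.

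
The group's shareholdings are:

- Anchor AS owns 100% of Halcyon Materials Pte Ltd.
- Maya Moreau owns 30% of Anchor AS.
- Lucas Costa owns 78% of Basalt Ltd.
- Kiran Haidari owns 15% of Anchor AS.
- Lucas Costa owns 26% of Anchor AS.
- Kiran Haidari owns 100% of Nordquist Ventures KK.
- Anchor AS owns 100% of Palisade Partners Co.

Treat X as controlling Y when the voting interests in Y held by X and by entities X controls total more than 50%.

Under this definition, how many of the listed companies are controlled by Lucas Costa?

Lucas holds 78% of Basalt, so Lucas controls Basalt.
No other company's threshold is met.
Lucas controls 1 company.

1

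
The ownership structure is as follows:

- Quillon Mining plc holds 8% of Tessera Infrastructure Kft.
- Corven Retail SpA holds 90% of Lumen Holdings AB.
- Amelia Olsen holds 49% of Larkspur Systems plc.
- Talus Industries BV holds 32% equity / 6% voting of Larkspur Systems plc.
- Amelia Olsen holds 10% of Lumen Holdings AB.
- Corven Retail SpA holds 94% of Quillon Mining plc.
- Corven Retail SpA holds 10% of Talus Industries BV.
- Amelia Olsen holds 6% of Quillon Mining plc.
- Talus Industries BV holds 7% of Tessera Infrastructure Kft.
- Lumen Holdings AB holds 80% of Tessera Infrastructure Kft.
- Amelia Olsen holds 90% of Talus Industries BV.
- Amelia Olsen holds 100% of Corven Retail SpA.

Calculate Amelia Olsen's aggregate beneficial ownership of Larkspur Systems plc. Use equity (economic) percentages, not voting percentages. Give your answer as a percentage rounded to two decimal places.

Amelia reaches Larkspur along 3 paths.
Via Talus: 90% × 32% = 28.8%.
Via Corven → Talus: 100% × 10% × 32% = 3.2%.
Direct stake: 49% = 49%.
Total: 28.8% + 3.2% + 49% = 81%.
Rounded: 81.00%.

81.00%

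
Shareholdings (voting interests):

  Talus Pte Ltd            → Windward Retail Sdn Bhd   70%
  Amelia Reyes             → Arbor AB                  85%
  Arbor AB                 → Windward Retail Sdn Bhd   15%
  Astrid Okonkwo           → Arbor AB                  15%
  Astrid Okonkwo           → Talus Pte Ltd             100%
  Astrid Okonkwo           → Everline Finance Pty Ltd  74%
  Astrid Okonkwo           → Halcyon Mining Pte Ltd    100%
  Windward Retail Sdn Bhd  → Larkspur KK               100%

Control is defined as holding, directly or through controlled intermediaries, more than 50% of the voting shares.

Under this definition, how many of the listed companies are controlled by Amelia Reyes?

Amelia holds 85% of Arbor, so Amelia controls Arbor.
No other company's threshold is met.
Amelia controls 1 company.

1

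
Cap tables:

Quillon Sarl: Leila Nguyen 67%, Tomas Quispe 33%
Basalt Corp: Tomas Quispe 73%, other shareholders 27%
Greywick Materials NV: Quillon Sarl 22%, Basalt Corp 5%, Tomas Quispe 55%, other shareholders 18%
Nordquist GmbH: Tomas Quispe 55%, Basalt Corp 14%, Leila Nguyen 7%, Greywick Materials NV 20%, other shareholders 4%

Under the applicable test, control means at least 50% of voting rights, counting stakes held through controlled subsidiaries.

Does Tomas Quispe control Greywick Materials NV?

Tomas holds 73% of Basalt, so Tomas controls Basalt.
Basalt and Tomas together hold 5% + 55% = 60% of Greywick, so Tomas controls Greywick.

Yes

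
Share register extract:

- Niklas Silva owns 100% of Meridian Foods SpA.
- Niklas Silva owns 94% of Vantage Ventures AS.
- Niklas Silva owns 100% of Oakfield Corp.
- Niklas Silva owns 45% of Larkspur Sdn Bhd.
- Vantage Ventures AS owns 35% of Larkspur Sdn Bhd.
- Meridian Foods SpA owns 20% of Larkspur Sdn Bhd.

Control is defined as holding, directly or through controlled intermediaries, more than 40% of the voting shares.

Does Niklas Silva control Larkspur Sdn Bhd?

Yes

Niklas holds 94% of Vantage, so Niklas controls Vantage.
Niklas holds 100% of Meridian, so Niklas controls Meridian.
Niklas and Vantage and Meridian together hold 45% + 35% + 20% = 100% of Larkspur, so Niklas controls Larkspur.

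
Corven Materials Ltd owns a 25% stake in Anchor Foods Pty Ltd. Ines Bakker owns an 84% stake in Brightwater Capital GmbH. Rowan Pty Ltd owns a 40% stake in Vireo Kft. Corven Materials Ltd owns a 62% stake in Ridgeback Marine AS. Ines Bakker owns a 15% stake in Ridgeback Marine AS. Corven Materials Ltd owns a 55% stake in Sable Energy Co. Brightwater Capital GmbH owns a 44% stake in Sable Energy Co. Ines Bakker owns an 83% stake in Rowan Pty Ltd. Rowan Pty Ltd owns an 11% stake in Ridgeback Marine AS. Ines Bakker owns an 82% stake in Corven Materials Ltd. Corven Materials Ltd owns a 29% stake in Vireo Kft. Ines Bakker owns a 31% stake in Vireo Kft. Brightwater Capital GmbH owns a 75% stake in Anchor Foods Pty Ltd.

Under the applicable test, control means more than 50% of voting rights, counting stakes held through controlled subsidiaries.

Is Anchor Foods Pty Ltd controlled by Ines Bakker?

Ines holds 82% of Corven, so Ines controls Corven.
Ines holds 84% of Brightwater, so Ines controls Brightwater.
Corven and Brightwater together hold 25% + 75% = 100% of Anchor, so Ines controls Anchor.

Yes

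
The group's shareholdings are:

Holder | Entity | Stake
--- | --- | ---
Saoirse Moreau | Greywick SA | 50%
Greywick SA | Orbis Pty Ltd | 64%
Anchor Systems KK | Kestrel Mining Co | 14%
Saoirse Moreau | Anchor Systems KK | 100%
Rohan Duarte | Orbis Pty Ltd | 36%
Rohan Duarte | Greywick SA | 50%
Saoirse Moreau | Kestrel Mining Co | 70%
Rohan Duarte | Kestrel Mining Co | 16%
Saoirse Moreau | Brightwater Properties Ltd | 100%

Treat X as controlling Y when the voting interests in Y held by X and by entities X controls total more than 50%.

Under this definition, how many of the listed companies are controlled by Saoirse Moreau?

3

Saoirse holds 100% of Anchor, so Saoirse controls Anchor.
Saoirse and Anchor together hold 70% + 14% = 84% of Kestrel, so Saoirse controls Kestrel.
Saoirse holds 100% of Brightwater, so Saoirse controls Brightwater.
No other company's threshold is met.
Saoirse controls 3 companies.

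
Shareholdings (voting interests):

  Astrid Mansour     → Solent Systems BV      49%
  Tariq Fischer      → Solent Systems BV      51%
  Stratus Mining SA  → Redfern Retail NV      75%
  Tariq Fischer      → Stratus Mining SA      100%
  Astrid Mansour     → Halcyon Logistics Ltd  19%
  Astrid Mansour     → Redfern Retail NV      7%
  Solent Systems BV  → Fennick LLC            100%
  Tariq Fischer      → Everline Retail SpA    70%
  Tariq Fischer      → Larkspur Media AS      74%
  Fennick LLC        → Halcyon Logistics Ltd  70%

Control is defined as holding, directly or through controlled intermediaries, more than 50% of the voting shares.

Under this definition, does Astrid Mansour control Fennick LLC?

No

Astrid's largest direct stake is 49% in Solent, which does not meet the threshold, so Astrid controls no company.
Neither Astrid nor any entity Astrid controls holds any voting interest in Fennick.
So Astrid does not control Fennick.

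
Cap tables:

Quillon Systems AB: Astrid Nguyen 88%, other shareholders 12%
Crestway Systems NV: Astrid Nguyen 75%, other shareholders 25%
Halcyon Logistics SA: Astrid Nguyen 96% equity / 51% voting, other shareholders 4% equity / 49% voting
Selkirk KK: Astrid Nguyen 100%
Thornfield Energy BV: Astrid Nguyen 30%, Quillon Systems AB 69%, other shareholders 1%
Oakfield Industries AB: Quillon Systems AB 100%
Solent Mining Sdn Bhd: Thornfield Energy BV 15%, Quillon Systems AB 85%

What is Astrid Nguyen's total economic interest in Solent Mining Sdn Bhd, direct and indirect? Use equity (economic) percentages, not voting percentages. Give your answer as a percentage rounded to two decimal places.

88.41%

Astrid reaches Solent along 3 paths.
Via Thornfield: 30% × 15% = 4.5%.
Via Quillon → Thornfield: 88% × 69% × 15% = 9.108%.
Via Quillon: 88% × 85% = 74.8%.
Total: 4.5% + 9.108% + 74.8% = 88.408%.
Rounded: 88.41%.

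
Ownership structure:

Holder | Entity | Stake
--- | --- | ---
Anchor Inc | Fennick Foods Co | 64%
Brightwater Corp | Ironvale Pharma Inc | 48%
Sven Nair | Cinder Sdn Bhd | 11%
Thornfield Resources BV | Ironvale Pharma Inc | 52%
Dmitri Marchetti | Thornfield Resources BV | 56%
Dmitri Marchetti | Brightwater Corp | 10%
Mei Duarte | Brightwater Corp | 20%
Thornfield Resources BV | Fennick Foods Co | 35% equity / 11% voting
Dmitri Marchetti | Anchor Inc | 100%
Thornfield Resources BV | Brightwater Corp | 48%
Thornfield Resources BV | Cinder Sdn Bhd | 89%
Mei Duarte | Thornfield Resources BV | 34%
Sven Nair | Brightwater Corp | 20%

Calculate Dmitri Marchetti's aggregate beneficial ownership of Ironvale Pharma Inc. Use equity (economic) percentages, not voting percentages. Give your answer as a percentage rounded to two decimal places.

Dmitri reaches Ironvale along 3 paths.
Via Thornfield: 56% × 52% = 29.12%.
Via Brightwater: 10% × 48% = 4.8%.
Via Thornfield → Brightwater: 56% × 48% × 48% = 12.9024%.
Total: 29.12% + 4.8% + 12.9024% = 46.8224%.
Rounded: 46.82%.

46.82%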